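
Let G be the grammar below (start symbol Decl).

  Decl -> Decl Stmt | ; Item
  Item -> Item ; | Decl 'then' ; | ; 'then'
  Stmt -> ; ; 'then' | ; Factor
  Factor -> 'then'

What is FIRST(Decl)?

{ ; }

From Decl -> Decl Stmt: add FIRST(Decl) = { ; }.
Decl -> ; Item contributes {;}.
Union: FIRST(Decl) = { ; }.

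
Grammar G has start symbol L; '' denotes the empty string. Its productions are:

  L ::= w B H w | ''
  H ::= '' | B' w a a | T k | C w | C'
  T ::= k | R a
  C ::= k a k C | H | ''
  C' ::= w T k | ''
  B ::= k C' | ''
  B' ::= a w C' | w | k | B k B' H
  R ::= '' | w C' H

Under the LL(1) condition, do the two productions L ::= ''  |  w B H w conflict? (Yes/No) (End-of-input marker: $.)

No

FIRST('') = { '' } and FIRST(w B H w) = { w }.
The first is nullable but FOLLOW(L) = { $ } is disjoint from FIRST of the second.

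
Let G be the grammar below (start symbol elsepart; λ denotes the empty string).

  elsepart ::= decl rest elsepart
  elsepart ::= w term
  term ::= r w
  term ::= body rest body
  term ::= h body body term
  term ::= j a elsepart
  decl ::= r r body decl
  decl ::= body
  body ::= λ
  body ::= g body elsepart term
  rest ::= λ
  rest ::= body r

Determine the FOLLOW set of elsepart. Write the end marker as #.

{ #, g, h, j, r, w }

elsepart is the start symbol, so # ∈ FOLLOW(elsepart).
In elsepart ::= decl rest elsepart: elsepart is at the end, add FOLLOW(elsepart) = { #, g, h, j, r, w }.
In term ::= j a elsepart: elsepart is at the end, add FOLLOW(term) = { #, g, h, j, r, w }.
In body ::= g body elsepart term: add FIRST(term)\{λ} = { g, h, j, r }.
  Since term is nullable, also add FOLLOW(body) = { #, g, h, j, r, w }.
Union: FOLLOW(elsepart) = { #, g, h, j, r, w }.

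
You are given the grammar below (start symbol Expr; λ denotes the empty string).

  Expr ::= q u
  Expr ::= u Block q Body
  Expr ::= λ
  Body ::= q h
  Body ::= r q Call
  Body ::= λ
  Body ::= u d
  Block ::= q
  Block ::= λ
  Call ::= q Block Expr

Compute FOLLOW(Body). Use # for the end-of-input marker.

{ # }

In Expr ::= u Block q Body: Body is at the end, add FOLLOW(Expr) = { # }.
Union: FOLLOW(Body) = { # }.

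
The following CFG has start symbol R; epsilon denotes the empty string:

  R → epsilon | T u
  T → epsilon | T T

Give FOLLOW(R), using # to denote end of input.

R is the start symbol, so # ∈ FOLLOW(R).
Union: FOLLOW(R) = { # }.

{ # }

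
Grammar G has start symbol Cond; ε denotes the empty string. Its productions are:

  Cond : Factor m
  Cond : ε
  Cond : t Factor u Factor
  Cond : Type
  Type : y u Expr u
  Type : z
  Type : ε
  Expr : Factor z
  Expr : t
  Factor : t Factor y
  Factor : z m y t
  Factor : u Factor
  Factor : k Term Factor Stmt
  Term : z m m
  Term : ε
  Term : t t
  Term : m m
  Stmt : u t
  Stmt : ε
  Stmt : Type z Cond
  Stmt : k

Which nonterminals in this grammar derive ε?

{ Cond, Stmt, Term, Type }

Directly nullable (have an ε-production): Cond, Type, Term, Stmt.
No other nonterminal has a production whose RHS symbols are all nullable.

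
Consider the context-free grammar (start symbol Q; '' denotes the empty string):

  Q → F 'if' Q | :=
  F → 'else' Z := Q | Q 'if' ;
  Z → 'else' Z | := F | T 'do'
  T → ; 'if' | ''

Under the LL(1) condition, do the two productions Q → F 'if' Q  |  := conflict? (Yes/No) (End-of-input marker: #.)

FIRST(F 'if' Q) = { 'else', := } and FIRST(:=) = { := }.
Both contain :=, so the two alternatives are not disjoint — LL(1) conflict.

Yes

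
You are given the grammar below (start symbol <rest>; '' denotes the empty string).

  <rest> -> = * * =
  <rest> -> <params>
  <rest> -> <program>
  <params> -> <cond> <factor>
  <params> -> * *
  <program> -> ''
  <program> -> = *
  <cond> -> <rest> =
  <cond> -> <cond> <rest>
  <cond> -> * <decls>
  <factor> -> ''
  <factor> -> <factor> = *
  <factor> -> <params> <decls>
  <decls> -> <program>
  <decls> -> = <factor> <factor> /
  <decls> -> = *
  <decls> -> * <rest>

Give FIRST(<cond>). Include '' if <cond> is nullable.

{ *, = }

From <cond> -> <rest> =: <rest> nullable, take FIRST(<rest>) ∪ {=} = { *, = }.
From <cond> -> <cond> <rest>: add FIRST(<cond>) = { *, = }.
<cond> -> * <decls> contributes {*}.
Union: FIRST(<cond>) = { *, = }.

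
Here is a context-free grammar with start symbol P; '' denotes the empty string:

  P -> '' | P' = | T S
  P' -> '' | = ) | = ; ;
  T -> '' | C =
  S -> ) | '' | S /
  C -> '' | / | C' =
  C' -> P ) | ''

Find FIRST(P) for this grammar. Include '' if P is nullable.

{ ), /, =, '' }

P -> '' contributes ''.
From P -> P' =: P' nullable, take FIRST(P') ∪ {=} = { = }.
From P -> T S: T, S nullable, take FIRST(T) ∪ FIRST(S) = { ), /, = }; also '' since the whole RHS is nullable.
Union: FIRST(P) = { ), /, =, '' }.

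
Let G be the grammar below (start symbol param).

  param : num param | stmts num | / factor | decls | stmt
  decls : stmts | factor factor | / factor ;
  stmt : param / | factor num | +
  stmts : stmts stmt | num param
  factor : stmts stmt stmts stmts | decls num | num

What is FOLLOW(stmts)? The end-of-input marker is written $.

In param : stmts num: add FIRST(num) = { num }.
In decls : stmts: stmts is at the end, add FOLLOW(decls) = { $, +, /, ;, num }.
In stmts : stmts stmt: add FIRST(stmt) = { +, /, num }.
In factor : stmts stmt stmts stmts: add FIRST(stmt stmts stmts) = { +, /, num }.
In factor : stmts stmt stmts stmts: add FIRST(stmts) = { num }.
In factor : stmts stmt stmts stmts: stmts is at the end, add FOLLOW(factor) = { $, +, /, ;, num }.
Union: FOLLOW(stmts) = { $, +, /, ;, num }.

{ $, +, /, ;, num }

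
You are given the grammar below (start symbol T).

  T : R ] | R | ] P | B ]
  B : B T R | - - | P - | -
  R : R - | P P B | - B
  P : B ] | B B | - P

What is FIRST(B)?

From B : B T R: add FIRST(B) = { - }.
B : - - contributes {-}.
From B : P -: add FIRST(P) = { - }.
B : - contributes {-}.
Union: FIRST(B) = { - }.

{ - }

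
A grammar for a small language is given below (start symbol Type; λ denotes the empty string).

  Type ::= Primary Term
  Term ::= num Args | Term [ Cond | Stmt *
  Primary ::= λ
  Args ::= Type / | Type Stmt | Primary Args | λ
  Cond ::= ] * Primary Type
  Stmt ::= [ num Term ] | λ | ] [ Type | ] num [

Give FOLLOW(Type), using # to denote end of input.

Type is the start symbol, so # ∈ FOLLOW(Type).
In Args ::= Type /: add FIRST(/) = { / }.
In Args ::= Type Stmt: add FIRST(Stmt)\{λ} = { [, ] }.
  Since Stmt is nullable, also add FOLLOW(Args) = { #, *, /, [, ] }.
In Cond ::= ] * Primary Type: Type is at the end, add FOLLOW(Cond) = { #, *, /, [, ] }.
In Stmt ::= ] [ Type: Type is at the end, add FOLLOW(Stmt) = { #, *, /, [, ] }.
Union: FOLLOW(Type) = { #, *, /, [, ] }.

{ #, *, /, [, ] }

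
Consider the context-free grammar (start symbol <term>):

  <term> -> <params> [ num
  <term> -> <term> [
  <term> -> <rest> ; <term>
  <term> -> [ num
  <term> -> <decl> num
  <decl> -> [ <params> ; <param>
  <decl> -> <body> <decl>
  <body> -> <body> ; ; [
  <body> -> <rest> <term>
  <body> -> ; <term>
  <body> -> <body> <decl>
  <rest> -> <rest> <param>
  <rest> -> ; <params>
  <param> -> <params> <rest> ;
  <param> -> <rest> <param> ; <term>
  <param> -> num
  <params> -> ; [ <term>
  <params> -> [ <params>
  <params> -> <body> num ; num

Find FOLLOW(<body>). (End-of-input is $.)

In <decl> -> <body> <decl>: add FIRST(<decl>) = { ;, [ }.
In <body> -> <body> ; ; [: add FIRST(; ; [) = { ; }.
In <body> -> <body> <decl>: add FIRST(<decl>) = { ;, [ }.
In <params> -> <body> num ; num: add FIRST(num ; num) = { num }.
Union: FOLLOW(<body>) = { ;, [, num }.

{ ;, [, num }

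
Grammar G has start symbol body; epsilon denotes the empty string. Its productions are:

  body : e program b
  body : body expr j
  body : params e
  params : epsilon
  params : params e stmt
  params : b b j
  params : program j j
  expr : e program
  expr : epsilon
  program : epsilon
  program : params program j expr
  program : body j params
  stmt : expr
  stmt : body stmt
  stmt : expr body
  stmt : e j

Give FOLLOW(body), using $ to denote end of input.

body is the start symbol, so $ ∈ FOLLOW(body).
In body : body expr j: add FIRST(expr j) = { e, j }.
In program : body j params: add FIRST(j params) = { j }.
In stmt : body stmt: add FIRST(stmt)\{epsilon} = { b, e, j }.
  Since stmt is nullable, also add FOLLOW(stmt) = { b, e, j }.
In stmt : expr body: body is at the end, add FOLLOW(stmt) = { b, e, j }.
Union: FOLLOW(body) = { $, b, e, j }.

{ $, b, e, j }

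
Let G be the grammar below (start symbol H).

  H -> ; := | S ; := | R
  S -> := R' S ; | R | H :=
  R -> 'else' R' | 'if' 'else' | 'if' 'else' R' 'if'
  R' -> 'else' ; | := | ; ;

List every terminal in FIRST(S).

S -> := R' S ; contributes {:=}.
From S -> R: add FIRST(R) = { 'else', 'if' }.
From S -> H :=: add FIRST(H) = { 'else', 'if', :=, ; }.
Union: FIRST(S) = { 'else', 'if', :=, ; }.

{ 'else', 'if', :=, ; }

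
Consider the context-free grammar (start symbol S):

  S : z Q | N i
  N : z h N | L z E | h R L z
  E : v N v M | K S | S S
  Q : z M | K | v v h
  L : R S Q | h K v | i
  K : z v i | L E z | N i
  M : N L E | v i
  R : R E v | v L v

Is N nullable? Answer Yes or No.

No nonterminal in this grammar is nullable.
No production of N has an RHS whose symbols are all nullable, so N is not nullable.

No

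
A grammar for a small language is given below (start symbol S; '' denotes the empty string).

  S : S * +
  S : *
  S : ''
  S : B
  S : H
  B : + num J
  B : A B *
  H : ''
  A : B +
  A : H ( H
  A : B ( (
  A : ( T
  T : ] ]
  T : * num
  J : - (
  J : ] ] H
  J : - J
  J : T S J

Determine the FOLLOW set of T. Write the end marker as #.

{ (, *, +, -, ] }

In A : ( T: T is at the end, add FOLLOW(A) = { (, + }.
In J : T S J: add FIRST(S J) = { (, *, +, -, ] }.
Union: FOLLOW(T) = { (, *, +, -, ] }.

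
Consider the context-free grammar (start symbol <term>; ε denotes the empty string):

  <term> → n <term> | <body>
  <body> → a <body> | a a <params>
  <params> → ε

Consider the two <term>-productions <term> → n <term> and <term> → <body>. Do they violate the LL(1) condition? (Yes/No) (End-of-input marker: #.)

No

FIRST(n <term>) = { n } and FIRST(<body>) = { a }.
The FIRST sets are disjoint and neither alternative is nullable — no conflict.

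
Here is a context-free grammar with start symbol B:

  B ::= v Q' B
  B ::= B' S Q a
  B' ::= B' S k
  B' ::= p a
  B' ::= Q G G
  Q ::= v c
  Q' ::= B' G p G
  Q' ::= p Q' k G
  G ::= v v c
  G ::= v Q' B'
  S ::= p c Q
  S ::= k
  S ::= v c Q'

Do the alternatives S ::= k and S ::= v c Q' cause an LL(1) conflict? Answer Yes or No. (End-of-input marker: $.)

FIRST(k) = { k } and FIRST(v c Q') = { v }.
The FIRST sets are disjoint and neither alternative is nullable — no conflict.

No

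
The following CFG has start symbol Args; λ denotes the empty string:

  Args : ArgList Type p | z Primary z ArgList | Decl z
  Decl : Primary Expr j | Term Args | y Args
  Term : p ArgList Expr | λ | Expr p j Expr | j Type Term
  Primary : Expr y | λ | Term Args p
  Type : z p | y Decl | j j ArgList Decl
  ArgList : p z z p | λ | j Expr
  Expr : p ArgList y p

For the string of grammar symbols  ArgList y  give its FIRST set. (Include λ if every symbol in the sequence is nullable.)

Add FIRST(ArgList)\{λ} = { j, p }; ArgList is nullable, continue.
y is a terminal; add {y} and stop.

{ j, p, y }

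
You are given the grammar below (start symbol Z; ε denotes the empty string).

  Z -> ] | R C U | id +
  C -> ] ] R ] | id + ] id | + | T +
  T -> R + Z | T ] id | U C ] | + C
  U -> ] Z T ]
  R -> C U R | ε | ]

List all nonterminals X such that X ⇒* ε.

Directly nullable (have an ε-production): R.
No other nonterminal has a production whose RHS symbols are all nullable.

{ R }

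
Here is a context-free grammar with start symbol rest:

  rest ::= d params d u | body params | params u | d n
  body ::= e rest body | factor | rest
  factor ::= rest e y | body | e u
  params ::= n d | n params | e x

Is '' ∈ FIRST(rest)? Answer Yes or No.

No nonterminal in this grammar is nullable.
No production of rest has an RHS whose symbols are all nullable, so rest is not nullable.

No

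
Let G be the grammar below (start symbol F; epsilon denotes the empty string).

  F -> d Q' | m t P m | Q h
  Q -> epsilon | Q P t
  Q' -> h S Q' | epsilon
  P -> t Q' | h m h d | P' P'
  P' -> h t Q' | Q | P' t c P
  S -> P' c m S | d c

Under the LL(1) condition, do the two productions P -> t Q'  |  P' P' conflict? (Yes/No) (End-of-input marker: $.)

Yes

FIRST(t Q') = { t } and FIRST(P' P') = { h, t, epsilon }.
Both contain t, so the two alternatives are not disjoint — LL(1) conflict.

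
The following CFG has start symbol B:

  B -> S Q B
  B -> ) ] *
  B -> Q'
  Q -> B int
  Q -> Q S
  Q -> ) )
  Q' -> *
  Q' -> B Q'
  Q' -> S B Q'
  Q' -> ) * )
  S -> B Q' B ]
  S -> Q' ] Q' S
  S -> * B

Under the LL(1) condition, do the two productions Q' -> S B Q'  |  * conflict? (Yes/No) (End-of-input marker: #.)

Yes

FIRST(S B Q') = { ), * } and FIRST(*) = { * }.
Both contain *, so the two alternatives are not disjoint — LL(1) conflict.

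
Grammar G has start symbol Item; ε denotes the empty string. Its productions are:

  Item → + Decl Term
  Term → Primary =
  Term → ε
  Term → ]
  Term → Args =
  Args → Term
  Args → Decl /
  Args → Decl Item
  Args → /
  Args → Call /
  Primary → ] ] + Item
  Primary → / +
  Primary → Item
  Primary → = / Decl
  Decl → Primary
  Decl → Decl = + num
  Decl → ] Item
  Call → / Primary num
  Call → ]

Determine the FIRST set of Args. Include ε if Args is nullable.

From Args → Term: add FIRST(Term) = { +, /, =, ], ε } (including ε since Term is nullable).
From Args → Decl /: add FIRST(Decl) = { +, /, =, ] }.
From Args → Decl Item: add FIRST(Decl) = { +, /, =, ] }.
Args → / contributes {/}.
From Args → Call /: add FIRST(Call) = { /, ] }.
Union: FIRST(Args) = { +, /, =, ], ε }.

{ +, /, =, ], ε }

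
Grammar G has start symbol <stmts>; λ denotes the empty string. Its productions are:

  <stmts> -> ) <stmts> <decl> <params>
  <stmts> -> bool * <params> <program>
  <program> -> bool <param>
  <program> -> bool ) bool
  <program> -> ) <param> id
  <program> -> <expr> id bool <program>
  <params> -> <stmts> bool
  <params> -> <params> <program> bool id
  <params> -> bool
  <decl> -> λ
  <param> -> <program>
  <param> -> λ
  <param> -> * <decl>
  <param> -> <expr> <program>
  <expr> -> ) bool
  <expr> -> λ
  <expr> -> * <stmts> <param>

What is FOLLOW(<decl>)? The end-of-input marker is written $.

In <stmts> -> ) <stmts> <decl> <params>: add FIRST(<params>) = { ), bool }.
In <param> -> * <decl>: <decl> is at the end, add FOLLOW(<param>) = { $, ), *, bool, id }.
Union: FOLLOW(<decl>) = { $, ), *, bool, id }.

{ $, ), *, bool, id }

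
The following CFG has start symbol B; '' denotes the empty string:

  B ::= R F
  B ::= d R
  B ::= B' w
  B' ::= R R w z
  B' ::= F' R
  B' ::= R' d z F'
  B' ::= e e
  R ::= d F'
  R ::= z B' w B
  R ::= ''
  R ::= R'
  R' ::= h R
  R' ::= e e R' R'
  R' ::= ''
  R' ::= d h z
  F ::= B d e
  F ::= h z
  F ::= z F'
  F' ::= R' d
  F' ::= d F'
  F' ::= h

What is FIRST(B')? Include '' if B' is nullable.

{ d, e, h, w, z }

From B' ::= R R w z: R, R nullable, take FIRST(R) ∪ FIRST(R) ∪ {w} = { d, e, h, w, z }.
From B' ::= F' R: add FIRST(F') = { d, e, h }.
From B' ::= R' d z F': R' nullable, take FIRST(R') ∪ {d} = { d, e, h }.
B' ::= e e contributes {e}.
Union: FIRST(B') = { d, e, h, w, z }.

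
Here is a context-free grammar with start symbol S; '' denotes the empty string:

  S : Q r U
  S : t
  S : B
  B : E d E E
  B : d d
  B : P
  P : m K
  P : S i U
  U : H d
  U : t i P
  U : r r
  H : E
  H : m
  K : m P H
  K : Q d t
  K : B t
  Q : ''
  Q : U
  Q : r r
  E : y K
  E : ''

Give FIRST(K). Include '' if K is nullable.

{ d, m, r, t, y }

K : m P H contributes {m}.
From K : Q d t: Q nullable, take FIRST(Q) ∪ {d} = { d, m, r, t, y }.
From K : B t: add FIRST(B) = { d, m, r, t, y }.
Union: FIRST(K) = { d, m, r, t, y }.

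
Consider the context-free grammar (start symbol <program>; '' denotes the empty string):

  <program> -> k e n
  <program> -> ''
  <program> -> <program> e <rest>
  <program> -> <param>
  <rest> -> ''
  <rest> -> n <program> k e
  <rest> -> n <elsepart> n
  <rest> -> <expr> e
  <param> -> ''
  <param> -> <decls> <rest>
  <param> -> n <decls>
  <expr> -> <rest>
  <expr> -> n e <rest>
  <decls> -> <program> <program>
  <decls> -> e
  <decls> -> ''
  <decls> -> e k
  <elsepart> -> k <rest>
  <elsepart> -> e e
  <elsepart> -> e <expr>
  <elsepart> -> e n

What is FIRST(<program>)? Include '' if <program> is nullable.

{ e, k, n, '' }

<program> -> k e n contributes {k}.
<program> -> '' contributes ''.
From <program> -> <program> e <rest>: <program> nullable, take FIRST(<program>) ∪ {e} = { e, k, n }.
From <program> -> <param>: add FIRST(<param>) = { e, k, n, '' } (including '' since <param> is nullable).
Union: FIRST(<program>) = { e, k, n, '' }.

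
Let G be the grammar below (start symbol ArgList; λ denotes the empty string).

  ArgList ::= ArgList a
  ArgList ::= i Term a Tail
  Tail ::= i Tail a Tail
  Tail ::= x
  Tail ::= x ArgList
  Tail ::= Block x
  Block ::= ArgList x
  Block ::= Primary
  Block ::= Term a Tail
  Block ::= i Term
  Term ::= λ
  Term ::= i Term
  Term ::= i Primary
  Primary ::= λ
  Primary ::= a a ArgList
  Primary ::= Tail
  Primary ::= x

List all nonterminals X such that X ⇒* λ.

{ Block, Primary, Term }

Directly nullable (have an λ-production): Term, Primary.
Block ::= Primary with every symbol nullable, so Block is nullable.
No other nonterminal has a production whose RHS symbols are all nullable.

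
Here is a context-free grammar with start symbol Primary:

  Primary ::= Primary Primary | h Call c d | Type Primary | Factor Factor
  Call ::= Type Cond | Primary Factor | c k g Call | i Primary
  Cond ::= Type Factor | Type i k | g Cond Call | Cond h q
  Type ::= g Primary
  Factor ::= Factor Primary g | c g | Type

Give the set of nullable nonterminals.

{ } (none)

No nonterminal has an empty production or an RHS whose symbols are all nullable.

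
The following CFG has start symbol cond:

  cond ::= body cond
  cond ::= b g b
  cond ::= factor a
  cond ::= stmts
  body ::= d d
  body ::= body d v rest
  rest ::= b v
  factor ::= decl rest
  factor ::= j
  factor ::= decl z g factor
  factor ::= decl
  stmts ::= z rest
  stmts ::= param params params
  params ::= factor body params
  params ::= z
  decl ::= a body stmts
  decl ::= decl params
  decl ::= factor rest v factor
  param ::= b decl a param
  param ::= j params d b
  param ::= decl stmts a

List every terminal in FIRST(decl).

decl ::= a body stmts contributes {a}.
From decl ::= decl params: add FIRST(decl) = { a, j }.
From decl ::= factor rest v factor: add FIRST(factor) = { a, j }.
Union: FIRST(decl) = { a, j }.

{ a, j }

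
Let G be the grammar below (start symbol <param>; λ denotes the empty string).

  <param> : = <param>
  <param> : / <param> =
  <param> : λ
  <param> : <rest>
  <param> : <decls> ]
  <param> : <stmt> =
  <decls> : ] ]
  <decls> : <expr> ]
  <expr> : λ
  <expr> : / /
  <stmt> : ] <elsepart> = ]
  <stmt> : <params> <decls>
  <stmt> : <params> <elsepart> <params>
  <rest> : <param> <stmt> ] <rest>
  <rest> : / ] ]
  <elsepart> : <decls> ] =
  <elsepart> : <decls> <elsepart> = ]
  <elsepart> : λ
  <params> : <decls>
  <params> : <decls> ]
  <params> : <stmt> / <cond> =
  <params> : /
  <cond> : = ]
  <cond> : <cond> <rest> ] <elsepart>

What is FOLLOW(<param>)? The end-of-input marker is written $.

{ $, /, =, ] }

<param> is the start symbol, so $ ∈ FOLLOW(<param>).
In <param> : = <param>: <param> is at the end, add FOLLOW(<param>) = { $, /, =, ] }.
In <param> : / <param> =: add FIRST(=) = { = }.
In <rest> : <param> <stmt> ] <rest>: add FIRST(<stmt> ] <rest>) = { /, ] }.
Union: FOLLOW(<param>) = { $, /, =, ] }.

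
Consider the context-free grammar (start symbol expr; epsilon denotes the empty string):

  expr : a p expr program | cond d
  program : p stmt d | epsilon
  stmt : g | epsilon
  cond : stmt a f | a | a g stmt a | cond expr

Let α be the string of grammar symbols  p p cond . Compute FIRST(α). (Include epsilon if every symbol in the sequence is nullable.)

p is a terminal; add {p} and stop.

{ p }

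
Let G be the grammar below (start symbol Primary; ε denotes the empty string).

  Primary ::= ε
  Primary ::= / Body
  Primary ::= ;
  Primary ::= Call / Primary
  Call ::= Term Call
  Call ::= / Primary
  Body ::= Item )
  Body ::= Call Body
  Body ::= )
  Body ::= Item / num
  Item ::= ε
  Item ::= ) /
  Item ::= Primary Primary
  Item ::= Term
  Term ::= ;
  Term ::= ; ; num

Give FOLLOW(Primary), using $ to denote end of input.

{ $, ), /, ; }

Primary is the start symbol, so $ ∈ FOLLOW(Primary).
In Primary ::= Call / Primary: Primary is at the end, add FOLLOW(Primary) = { $, ), /, ; }.
In Call ::= / Primary: Primary is at the end, add FOLLOW(Call) = { ), /, ; }.
In Item ::= Primary Primary: add FIRST(Primary)\{ε} = { /, ; }.
  Since Primary is nullable, also add FOLLOW(Item) = { ), / }.
In Item ::= Primary Primary: Primary is at the end, add FOLLOW(Item) = { ), / }.
Union: FOLLOW(Primary) = { $, ), /, ; }.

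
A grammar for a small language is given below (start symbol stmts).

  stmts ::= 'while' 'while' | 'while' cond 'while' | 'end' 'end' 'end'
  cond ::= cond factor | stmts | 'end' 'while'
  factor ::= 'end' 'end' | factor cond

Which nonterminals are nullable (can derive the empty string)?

No nonterminal has an empty production or an RHS whose symbols are all nullable.

{ } (none)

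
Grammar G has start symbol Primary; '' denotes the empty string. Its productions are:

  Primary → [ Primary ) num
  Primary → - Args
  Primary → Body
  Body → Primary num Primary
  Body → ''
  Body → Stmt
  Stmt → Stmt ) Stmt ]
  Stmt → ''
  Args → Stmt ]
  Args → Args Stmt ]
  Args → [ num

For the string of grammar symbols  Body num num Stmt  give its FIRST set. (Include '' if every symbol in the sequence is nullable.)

Add FIRST(Body)\{''} = { ), -, [, num }; Body is nullable, continue.
num is a terminal; add {num} and stop.

{ ), -, [, num }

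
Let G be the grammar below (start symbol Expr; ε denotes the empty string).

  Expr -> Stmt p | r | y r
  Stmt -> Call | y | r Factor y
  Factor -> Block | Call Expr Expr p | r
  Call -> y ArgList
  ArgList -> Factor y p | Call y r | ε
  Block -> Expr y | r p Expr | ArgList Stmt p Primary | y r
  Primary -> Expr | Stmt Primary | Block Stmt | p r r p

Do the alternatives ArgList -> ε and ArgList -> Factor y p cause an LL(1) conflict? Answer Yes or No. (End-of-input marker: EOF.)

FIRST(ε) = { ε } and FIRST(Factor y p) = { r, y }.
The first alternative is nullable and FOLLOW(ArgList) = { p, r, y } shares r with FIRST of the second — conflict.

Yes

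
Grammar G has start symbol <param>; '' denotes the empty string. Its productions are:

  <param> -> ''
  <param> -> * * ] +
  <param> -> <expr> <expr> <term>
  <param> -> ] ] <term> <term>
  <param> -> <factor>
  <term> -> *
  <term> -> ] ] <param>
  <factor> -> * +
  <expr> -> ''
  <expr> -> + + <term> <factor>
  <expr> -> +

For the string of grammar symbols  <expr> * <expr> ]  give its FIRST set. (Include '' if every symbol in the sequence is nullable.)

Add FIRST(<expr>)\{''} = { + }; <expr> is nullable, continue.
* is a terminal; add {*} and stop.

{ *, + }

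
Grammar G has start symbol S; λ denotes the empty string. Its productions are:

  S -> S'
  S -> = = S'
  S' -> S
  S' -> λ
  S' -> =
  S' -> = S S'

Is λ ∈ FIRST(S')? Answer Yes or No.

Yes

S' has an λ-production, so S' ⇒ λ.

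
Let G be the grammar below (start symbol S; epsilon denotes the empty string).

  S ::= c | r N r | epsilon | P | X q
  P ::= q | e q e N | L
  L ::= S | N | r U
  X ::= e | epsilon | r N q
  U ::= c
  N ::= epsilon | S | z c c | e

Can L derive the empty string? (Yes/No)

Yes

L ::= S and each of S is nullable, so L ⇒* epsilon.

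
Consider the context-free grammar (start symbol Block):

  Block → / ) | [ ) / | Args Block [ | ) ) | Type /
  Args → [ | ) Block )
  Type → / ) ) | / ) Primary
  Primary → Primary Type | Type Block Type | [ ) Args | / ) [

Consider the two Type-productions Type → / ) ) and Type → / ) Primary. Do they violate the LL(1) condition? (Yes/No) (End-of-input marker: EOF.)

Yes

FIRST(/ ) )) = { / } and FIRST(/ ) Primary) = { / }.
Both contain /, so the two alternatives are not disjoint — LL(1) conflict.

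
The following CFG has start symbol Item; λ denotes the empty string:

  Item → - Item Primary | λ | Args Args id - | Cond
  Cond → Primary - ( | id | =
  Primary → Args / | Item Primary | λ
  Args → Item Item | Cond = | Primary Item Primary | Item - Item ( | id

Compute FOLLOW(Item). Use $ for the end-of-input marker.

Item is the start symbol, so $ ∈ FOLLOW(Item).
In Item → - Item Primary: add FIRST(Primary)\{λ} = { -, /, =, id }.
  Since Primary is nullable, also add FOLLOW(Item) = { $, (, -, /, =, id }.
In Primary → Item Primary: add FIRST(Primary)\{λ} = { -, /, =, id }.
  Since Primary is nullable, also add FOLLOW(Primary) = { $, (, -, /, =, id }.
In Args → Item Item: add FIRST(Item)\{λ} = { -, /, =, id }.
  Since Item is nullable, also add FOLLOW(Args) = { -, /, =, id }.
In Args → Item Item: Item is at the end, add FOLLOW(Args) = { -, /, =, id }.
In Args → Primary Item Primary: add FIRST(Primary)\{λ} = { -, /, =, id }.
  Since Primary is nullable, also add FOLLOW(Args) = { -, /, =, id }.
In Args → Item - Item (: add FIRST(- Item () = { - }.
In Args → Item - Item (: add FIRST(() = { ( }.
Union: FOLLOW(Item) = { $, (, -, /, =, id }.

{ $, (, -, /, =, id }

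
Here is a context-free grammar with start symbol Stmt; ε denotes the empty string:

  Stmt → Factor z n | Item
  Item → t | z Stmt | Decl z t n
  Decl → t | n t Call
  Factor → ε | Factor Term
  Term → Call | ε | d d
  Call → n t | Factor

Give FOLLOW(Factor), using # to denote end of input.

In Stmt → Factor z n: add FIRST(z n) = { z }.
In Factor → Factor Term: add FIRST(Term)\{ε} = { d, n }.
  Since Term is nullable, also add FOLLOW(Factor) = { d, n, z }.
In Call → Factor: Factor is at the end, add FOLLOW(Call) = { d, n, z }.
Union: FOLLOW(Factor) = { d, n, z }.

{ d, n, z }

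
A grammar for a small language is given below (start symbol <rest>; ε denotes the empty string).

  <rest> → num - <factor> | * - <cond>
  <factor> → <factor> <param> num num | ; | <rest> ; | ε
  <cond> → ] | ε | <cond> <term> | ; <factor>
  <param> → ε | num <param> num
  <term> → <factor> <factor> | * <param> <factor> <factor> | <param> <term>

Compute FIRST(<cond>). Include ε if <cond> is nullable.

{ *, ;, ], num, ε }

<cond> → ] contributes {]}.
<cond> → ε contributes ε.
From <cond> → <cond> <term>: <cond>, <term> nullable, take FIRST(<cond>) ∪ FIRST(<term>) = { *, ;, ], num }; also ε since the whole RHS is nullable.
<cond> → ; <factor> contributes {;}.
Union: FIRST(<cond>) = { *, ;, ], num, ε }.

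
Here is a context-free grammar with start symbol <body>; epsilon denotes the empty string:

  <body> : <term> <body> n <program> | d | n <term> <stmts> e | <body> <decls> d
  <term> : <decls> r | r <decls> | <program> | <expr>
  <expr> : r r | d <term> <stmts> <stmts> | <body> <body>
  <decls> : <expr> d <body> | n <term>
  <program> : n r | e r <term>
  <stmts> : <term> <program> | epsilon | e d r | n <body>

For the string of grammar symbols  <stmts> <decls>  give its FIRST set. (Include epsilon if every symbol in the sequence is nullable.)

{ d, e, n, r }

Add FIRST(<stmts>)\{epsilon} = { d, e, n, r }; <stmts> is nullable, continue.
Add FIRST(<decls>) = { d, e, n, r }; <decls> is not nullable, stop.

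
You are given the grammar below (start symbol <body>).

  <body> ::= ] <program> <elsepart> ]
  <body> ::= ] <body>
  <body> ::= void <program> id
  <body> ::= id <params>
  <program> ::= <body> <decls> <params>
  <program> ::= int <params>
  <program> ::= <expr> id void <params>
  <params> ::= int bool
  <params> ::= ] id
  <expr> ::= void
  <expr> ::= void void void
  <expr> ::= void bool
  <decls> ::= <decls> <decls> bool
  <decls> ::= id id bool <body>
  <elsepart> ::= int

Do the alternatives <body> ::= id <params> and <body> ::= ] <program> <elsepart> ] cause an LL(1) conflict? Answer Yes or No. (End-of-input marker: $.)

No

FIRST(id <params>) = { id } and FIRST(] <program> <elsepart> ]) = { ] }.
The FIRST sets are disjoint and neither alternative is nullable — no conflict.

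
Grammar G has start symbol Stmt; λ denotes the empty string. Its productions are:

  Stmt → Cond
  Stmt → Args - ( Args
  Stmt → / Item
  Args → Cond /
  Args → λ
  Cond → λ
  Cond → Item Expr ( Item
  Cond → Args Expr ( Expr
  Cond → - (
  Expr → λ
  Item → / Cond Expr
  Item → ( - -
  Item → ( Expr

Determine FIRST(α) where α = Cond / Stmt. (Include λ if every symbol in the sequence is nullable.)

Add FIRST(Cond)\{λ} = { (, -, / }; Cond is nullable, continue.
/ is a terminal; add {/} and stop.

{ (, -, / }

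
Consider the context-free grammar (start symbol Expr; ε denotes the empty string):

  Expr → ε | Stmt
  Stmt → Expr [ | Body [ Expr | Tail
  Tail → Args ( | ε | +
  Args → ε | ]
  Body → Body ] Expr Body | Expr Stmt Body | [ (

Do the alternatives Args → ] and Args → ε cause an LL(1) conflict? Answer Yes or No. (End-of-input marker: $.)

No

FIRST(]) = { ] } and FIRST(ε) = { ε }.
The second is nullable but FOLLOW(Args) = { ( } is disjoint from FIRST of the first.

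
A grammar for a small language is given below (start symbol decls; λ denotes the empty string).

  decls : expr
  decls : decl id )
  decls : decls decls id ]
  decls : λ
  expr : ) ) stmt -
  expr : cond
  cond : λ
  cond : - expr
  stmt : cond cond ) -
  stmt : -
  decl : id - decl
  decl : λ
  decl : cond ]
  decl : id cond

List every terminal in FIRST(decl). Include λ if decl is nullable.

decl : id - decl contributes {id}.
decl : λ contributes λ.
From decl : cond ]: cond nullable, take FIRST(cond) ∪ {]} = { -, ] }.
decl : id cond contributes {id}.
Union: FIRST(decl) = { -, ], id, λ }.

{ -, ], id, λ }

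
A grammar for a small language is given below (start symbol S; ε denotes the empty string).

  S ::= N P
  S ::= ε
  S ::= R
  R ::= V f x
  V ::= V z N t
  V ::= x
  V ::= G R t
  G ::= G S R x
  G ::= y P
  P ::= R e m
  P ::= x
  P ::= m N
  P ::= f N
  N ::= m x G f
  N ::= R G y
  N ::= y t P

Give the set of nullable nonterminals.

{ S }

Directly nullable (have an ε-production): S.
No other nonterminal has a production whose RHS symbols are all nullable.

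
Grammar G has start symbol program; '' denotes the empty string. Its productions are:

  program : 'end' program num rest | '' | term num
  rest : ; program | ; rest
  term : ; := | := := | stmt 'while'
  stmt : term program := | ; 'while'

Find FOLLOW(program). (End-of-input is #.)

{ #, :=, num }

program is the start symbol, so # ∈ FOLLOW(program).
In program : 'end' program num rest: add FIRST(num rest) = { num }.
In rest : ; program: program is at the end, add FOLLOW(rest) = { #, :=, num }.
In stmt : term program :=: add FIRST(:=) = { := }.
Union: FOLLOW(program) = { #, :=, num }.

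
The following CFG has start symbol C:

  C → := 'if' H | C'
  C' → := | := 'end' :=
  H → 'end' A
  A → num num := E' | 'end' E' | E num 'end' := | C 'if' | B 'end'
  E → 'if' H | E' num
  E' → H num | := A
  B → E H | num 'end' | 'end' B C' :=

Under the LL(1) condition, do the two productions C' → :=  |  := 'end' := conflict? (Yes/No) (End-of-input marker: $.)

FIRST(:=) = { := } and FIRST(:= 'end' :=) = { := }.
Both contain :=, so the two alternatives are not disjoint — LL(1) conflict.

Yes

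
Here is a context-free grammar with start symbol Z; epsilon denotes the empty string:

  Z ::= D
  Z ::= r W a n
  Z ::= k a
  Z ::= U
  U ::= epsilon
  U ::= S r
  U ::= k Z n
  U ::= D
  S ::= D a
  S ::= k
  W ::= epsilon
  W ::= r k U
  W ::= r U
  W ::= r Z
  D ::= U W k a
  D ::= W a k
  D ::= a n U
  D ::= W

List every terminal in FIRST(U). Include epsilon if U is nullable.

{ a, k, r, epsilon }

U ::= epsilon contributes epsilon.
From U ::= S r: add FIRST(S) = { a, k, r }.
U ::= k Z n contributes {k}.
From U ::= D: add FIRST(D) = { a, k, r, epsilon } (including epsilon since D is nullable).
Union: FIRST(U) = { a, k, r, epsilon }.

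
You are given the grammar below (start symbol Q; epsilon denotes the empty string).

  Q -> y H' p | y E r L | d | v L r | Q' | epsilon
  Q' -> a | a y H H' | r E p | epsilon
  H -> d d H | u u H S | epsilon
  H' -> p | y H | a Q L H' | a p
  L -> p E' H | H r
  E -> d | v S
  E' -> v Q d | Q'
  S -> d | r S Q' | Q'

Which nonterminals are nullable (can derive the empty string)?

Directly nullable (have an epsilon-production): Q, Q', H.
S -> Q' with every symbol nullable, so S is nullable.
E' -> Q' with every symbol nullable, so E' is nullable.
No other nonterminal has a production whose RHS symbols are all nullable.

{ E', H, Q, Q', S }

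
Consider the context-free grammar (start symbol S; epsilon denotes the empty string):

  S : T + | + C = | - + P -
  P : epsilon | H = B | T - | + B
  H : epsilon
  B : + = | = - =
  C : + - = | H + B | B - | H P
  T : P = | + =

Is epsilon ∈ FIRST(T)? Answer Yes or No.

Nullable nonterminals: C, H, P.
No production of T has an RHS whose symbols are all nullable, so T is not nullable.

No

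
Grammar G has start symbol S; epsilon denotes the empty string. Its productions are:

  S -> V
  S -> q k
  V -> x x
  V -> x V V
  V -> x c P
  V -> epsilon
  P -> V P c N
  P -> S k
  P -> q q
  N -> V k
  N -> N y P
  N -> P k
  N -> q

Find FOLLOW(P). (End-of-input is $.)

{ $, c, k, q, x, y }

In V -> x c P: P is at the end, add FOLLOW(V) = { $, k, q, x }.
In P -> V P c N: add FIRST(c N) = { c }.
In N -> N y P: P is at the end, add FOLLOW(N) = { $, c, k, q, x, y }.
In N -> P k: add FIRST(k) = { k }.
Union: FOLLOW(P) = { $, c, k, q, x, y }.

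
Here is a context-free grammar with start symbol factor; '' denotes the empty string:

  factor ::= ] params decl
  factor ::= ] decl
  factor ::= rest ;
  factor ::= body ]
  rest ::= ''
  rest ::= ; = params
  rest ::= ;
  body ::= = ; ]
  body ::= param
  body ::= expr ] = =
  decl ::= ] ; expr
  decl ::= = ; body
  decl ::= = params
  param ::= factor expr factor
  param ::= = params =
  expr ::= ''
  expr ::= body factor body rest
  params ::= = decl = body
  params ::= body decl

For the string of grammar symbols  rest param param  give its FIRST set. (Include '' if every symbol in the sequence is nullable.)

Add FIRST(rest)\{''} = { ; }; rest is nullable, continue.
Add FIRST(param) = { ;, =, ] }; param is not nullable, stop.

{ ;, =, ] }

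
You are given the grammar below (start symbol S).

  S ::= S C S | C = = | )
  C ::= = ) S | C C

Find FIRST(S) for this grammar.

{ ), = }

From S ::= S C S: add FIRST(S) = { ), = }.
From S ::= C = =: add FIRST(C) = { = }.
S ::= ) contributes {)}.
Union: FIRST(S) = { ), = }.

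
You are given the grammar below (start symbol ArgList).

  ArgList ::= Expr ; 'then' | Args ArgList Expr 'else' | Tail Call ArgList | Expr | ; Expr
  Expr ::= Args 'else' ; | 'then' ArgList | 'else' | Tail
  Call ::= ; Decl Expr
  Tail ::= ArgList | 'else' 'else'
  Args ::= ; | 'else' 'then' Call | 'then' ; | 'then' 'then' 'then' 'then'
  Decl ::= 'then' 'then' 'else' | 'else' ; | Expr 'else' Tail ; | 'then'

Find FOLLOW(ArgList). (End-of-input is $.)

{ $, 'else', 'then', ; }

ArgList is the start symbol, so $ ∈ FOLLOW(ArgList).
In ArgList ::= Args ArgList Expr 'else': add FIRST(Expr 'else') = { 'else', 'then', ; }.
In ArgList ::= Tail Call ArgList: ArgList is at the end, add FOLLOW(ArgList) = { $, 'else', 'then', ; }.
In Expr ::= 'then' ArgList: ArgList is at the end, add FOLLOW(Expr) = { $, 'else', 'then', ; }.
In Tail ::= ArgList: ArgList is at the end, add FOLLOW(Tail) = { $, 'else', 'then', ; }.
Union: FOLLOW(ArgList) = { $, 'else', 'then', ; }.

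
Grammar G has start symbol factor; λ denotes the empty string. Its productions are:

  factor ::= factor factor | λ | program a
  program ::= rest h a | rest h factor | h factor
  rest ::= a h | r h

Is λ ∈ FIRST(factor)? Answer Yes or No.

Yes

factor has an λ-production, so factor ⇒ λ.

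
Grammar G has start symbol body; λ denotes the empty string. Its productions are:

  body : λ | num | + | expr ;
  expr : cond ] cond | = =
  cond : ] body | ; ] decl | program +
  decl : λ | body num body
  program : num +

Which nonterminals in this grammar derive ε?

Directly nullable (have an λ-production): body, decl.
No other nonterminal has a production whose RHS symbols are all nullable.

{ body, decl }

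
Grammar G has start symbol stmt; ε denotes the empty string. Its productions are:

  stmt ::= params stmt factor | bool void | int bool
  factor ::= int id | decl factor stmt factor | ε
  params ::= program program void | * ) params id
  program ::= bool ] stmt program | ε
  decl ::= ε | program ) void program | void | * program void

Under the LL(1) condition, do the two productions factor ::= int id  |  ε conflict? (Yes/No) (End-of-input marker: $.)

FIRST(int id) = { int } and FIRST(ε) = { ε }.
The second alternative is nullable and FOLLOW(factor) = { $, ), *, bool, int, void } shares int with FIRST of the first — conflict.

Yes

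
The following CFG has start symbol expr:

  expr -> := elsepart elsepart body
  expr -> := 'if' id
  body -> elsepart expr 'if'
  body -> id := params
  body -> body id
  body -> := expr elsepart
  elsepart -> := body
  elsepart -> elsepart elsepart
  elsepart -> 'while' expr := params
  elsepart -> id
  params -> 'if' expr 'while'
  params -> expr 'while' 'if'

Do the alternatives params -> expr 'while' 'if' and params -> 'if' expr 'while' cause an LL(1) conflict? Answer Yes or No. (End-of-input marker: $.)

FIRST(expr 'while' 'if') = { := } and FIRST('if' expr 'while') = { 'if' }.
The FIRST sets are disjoint and neither alternative is nullable — no conflict.

No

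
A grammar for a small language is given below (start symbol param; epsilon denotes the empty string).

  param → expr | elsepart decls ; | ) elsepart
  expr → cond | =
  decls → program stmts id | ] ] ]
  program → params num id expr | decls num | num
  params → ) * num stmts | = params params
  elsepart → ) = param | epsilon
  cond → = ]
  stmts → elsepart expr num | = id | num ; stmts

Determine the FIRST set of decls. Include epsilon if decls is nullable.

From decls → program stmts id: add FIRST(program) = { ), =, ], num }.
decls → ] ] ] contributes {]}.
Union: FIRST(decls) = { ), =, ], num }.

{ ), =, ], num }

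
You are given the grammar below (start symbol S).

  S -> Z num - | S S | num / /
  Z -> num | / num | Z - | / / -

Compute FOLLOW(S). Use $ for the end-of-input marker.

{ $, /, num }

S is the start symbol, so $ ∈ FOLLOW(S).
In S -> S S: add FIRST(S) = { /, num }.
In S -> S S: S is at the end, add FOLLOW(S) = { $, /, num }.
Union: FOLLOW(S) = { $, /, num }.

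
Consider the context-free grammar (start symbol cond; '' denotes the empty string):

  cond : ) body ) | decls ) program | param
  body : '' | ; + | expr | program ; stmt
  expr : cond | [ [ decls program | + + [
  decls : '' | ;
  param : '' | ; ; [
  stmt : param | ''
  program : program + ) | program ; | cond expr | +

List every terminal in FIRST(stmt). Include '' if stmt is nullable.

{ ;, '' }

From stmt : param: add FIRST(param) = { ;, '' } (including '' since param is nullable).
stmt : '' contributes ''.
Union: FIRST(stmt) = { ;, '' }.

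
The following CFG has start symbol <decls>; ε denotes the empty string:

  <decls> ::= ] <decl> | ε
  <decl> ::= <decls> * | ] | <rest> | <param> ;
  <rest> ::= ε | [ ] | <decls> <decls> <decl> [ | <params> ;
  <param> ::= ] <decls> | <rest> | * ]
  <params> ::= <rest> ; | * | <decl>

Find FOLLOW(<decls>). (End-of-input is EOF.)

<decls> is the start symbol, so EOF ∈ FOLLOW(<decls>).
In <decl> ::= <decls> *: add FIRST(*) = { * }.
In <rest> ::= <decls> <decls> <decl> [: add FIRST(<decls> <decl> [) = { *, ;, [, ] }.
In <rest> ::= <decls> <decls> <decl> [: add FIRST(<decl> [) = { *, ;, [, ] }.
In <param> ::= ] <decls>: <decls> is at the end, add FOLLOW(<param>) = { ; }.
Union: FOLLOW(<decls>) = { EOF, *, ;, [, ] }.

{ EOF, *, ;, [, ] }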